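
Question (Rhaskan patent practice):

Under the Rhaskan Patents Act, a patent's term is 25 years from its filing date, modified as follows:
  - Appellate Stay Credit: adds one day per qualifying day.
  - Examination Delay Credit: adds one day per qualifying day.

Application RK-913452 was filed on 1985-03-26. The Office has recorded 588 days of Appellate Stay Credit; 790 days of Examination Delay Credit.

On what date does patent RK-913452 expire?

2014-01-02

Base term: filing date + 25 years → 26 March 2010.
Appellate Stay Credit: +588 days → 4 November 2011.
Examination Delay Credit: +790 days → 2 January 2014.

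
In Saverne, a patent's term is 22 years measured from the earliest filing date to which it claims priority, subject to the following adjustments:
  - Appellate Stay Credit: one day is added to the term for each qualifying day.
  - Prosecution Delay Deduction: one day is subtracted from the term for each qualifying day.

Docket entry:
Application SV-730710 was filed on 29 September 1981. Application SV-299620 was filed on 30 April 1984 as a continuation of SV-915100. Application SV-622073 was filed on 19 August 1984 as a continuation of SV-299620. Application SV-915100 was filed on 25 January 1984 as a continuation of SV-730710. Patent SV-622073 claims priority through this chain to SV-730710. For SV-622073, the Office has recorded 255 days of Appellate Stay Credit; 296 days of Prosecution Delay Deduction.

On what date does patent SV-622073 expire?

2003-08-19

Earliest priority filing: 29 September 1981.
Base term: 29 September 1981 + 22 years → 29 September 2003.
Appellate Stay Credit: +255 days → 10 June 2004.
Prosecution Delay Deduction: −296 days → 19 August 2003.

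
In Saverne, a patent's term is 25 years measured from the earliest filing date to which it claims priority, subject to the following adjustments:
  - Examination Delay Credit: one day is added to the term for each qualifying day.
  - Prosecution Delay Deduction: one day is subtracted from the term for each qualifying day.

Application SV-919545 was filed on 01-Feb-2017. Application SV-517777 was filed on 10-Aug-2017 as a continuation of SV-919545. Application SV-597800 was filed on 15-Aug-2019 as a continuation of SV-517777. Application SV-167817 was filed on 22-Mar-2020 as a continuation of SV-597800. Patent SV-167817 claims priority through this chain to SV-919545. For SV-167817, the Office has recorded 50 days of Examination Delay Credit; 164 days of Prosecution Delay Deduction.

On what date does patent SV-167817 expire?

Earliest priority filing: 1 February 2017.
Base term: 1 February 2017 + 25 years → 1 February 2042.
Examination Delay Credit: +50 days → 23 March 2042.
Prosecution Delay Deduction: −164 days → 10 October 2041.

October 10, 2041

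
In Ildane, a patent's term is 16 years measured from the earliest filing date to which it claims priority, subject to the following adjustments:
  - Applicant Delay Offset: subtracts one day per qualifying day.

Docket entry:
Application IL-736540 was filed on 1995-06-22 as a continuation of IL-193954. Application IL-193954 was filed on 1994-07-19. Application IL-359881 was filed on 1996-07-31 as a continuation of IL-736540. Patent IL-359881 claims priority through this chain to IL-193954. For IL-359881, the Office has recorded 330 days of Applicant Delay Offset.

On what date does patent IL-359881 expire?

Earliest priority filing: 19 July 1994.
Base term: 19 July 1994 + 16 years → 19 July 2010.
Applicant Delay Offset: −330 days → 23 August 2009.

August 23, 2009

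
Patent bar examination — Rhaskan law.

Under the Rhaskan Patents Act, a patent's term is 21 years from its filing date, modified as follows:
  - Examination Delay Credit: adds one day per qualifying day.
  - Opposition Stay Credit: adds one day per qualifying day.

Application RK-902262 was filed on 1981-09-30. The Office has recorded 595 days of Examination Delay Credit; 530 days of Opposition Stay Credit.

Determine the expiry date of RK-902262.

Base term: filing date + 21 years → 30 September 2002.
Examination Delay Credit: +595 days → 17 May 2004.
Opposition Stay Credit: +530 days → 29 October 2005.

October 29, 2005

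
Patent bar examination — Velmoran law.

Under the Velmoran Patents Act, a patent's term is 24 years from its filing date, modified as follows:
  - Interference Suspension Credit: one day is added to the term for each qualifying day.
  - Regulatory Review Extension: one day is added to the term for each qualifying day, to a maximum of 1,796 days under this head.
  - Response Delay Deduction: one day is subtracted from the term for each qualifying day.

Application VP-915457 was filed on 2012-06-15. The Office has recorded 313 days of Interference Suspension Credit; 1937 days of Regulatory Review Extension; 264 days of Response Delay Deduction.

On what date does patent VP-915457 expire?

Base term: filing date + 24 years → 15 June 2036.
Interference Suspension Credit: +313 days → 24 April 2037.
Regulatory Review Extension: 1937 days claimed exceeds the 1796-day cap, so +1796 days → 25 March 2042.
Response Delay Deduction: −264 days → 4 July 2041.

2041-07-04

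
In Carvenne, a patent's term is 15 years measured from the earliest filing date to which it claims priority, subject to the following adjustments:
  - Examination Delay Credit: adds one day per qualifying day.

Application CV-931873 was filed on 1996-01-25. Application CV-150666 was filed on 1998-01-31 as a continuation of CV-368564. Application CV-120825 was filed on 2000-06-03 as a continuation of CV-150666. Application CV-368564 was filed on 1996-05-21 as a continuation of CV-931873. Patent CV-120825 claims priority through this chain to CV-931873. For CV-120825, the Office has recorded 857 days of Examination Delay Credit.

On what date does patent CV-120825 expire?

2013-05-31

Earliest priority filing: 25 January 1996.
Base term: 25 January 1996 + 15 years → 25 January 2011.
Examination Delay Credit: +857 days → 31 May 2013.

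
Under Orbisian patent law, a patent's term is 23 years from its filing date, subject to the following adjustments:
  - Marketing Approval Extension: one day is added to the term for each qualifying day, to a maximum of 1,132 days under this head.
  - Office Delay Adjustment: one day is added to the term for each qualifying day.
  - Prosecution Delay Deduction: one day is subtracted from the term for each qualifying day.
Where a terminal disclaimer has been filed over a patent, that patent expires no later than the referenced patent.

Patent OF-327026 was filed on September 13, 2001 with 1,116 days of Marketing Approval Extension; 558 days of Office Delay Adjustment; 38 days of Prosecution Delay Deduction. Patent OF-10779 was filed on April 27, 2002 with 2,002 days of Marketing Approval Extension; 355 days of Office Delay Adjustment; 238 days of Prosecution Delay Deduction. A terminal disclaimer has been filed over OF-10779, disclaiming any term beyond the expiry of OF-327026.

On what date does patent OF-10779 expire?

Natural term of OF-10779:
  Base: filing + 23 years → 27 April 2025.
  Marketing Approval Extension: 2002 days claimed exceeds the 1132-day cap, so +1132 days → 2 June 2028.
  Office Delay Adjustment: +355 days → 23 May 2029.
  Prosecution Delay Deduction: −238 days → 27 September 2028.
Expiry of referenced patent OF-327026:
  Base: filing + 23 years → 13 September 2024.
  Marketing Approval Extension: 1116 days (within the 1132-day cap) → +1116 days → 4 October 2027.
  Office Delay Adjustment: +558 days → 14 April 2029.
  Prosecution Delay Deduction: −38 days → 7 March 2029.
Terminal disclaimer: OF-10779 expires on the earlier of 27 September 2028 and 7 March 2029.

2028-09-27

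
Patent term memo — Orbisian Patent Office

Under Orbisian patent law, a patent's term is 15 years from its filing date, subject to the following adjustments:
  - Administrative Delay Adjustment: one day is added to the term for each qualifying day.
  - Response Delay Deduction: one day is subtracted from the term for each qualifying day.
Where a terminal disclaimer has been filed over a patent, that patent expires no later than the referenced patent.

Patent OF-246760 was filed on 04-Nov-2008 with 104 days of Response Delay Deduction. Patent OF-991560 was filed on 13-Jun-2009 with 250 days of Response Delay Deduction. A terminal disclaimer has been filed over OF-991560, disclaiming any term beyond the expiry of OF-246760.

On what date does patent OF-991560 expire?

July 23, 2023

Natural term of OF-991560:
  Base: filing + 15 years → 13 June 2024.
  Response Delay Deduction: −250 days → 7 October 2023.
Expiry of referenced patent OF-246760:
  Base: filing + 15 years → 4 November 2023.
  Response Delay Deduction: −104 days → 23 July 2023.
Terminal disclaimer: OF-991560 expires on the earlier of 7 October 2023 and 23 July 2023.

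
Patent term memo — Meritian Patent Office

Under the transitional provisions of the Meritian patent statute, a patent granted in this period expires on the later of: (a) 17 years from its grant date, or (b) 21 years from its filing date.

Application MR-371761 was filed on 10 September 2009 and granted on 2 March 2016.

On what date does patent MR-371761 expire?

(a) grant + 17 years → 2 March 2033.
(b) filing + 21 years → 10 September 2030.
Later of the two: 2 March 2033.

2033-03-02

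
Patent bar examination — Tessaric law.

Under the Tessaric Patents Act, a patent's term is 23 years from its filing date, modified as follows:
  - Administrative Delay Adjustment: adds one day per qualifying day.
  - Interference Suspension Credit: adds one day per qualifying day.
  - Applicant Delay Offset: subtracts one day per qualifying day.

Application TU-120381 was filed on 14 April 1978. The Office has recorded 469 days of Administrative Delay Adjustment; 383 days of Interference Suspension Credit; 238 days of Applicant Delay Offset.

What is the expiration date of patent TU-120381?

December 19, 2002

Base term: filing date + 23 years → 14 April 2001.
Administrative Delay Adjustment: +469 days → 27 July 2002.
Interference Suspension Credit: +383 days → 14 August 2003.
Applicant Delay Offset: −238 days → 19 December 2002.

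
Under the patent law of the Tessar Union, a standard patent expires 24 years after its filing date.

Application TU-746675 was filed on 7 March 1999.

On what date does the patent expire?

March 7, 2023

Filing date + 24 years → 7 March 2023.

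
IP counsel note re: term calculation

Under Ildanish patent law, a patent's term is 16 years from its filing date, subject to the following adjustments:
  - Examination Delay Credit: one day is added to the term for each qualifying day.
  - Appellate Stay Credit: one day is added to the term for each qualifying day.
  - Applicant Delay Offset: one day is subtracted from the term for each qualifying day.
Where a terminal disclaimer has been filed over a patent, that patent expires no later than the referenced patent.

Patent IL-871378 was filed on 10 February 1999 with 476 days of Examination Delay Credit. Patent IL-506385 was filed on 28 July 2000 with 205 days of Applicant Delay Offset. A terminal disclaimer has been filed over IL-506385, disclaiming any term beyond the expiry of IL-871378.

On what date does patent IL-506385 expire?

Natural term of IL-506385:
  Base: filing + 16 years → 28 July 2016.
  Applicant Delay Offset: −205 days → 5 January 2016.
Expiry of referenced patent IL-871378:
  Base: filing + 16 years → 10 February 2015.
  Examination Delay Credit: +476 days → 31 May 2016.
Terminal disclaimer: IL-506385 expires on the earlier of 5 January 2016 and 31 May 2016.

January 5, 2016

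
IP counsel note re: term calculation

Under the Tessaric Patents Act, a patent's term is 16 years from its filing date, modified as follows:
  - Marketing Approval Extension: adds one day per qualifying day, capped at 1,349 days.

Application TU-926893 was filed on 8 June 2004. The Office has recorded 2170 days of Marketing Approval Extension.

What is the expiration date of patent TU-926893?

2024-02-17

Base term: filing date + 16 years → 8 June 2020.
Marketing Approval Extension: 2170 days claimed exceeds the 1349-day cap, so +1349 days → 17 February 2024.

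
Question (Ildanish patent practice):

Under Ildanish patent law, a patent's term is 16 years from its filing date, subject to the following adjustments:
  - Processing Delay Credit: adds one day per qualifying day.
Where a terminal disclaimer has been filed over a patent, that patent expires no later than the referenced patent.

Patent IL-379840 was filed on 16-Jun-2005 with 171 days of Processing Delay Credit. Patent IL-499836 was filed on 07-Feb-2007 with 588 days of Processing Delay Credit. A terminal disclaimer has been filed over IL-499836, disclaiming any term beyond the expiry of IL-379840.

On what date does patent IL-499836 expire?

December 4, 2021

Natural term of IL-499836:
  Base: filing + 16 years → 7 February 2023.
  Processing Delay Credit: +588 days → 17 September 2024.
Expiry of referenced patent IL-379840:
  Base: filing + 16 years → 16 June 2021.
  Processing Delay Credit: +171 days → 4 December 2021.
Terminal disclaimer: IL-499836 expires on the earlier of 17 September 2024 and 4 December 2021.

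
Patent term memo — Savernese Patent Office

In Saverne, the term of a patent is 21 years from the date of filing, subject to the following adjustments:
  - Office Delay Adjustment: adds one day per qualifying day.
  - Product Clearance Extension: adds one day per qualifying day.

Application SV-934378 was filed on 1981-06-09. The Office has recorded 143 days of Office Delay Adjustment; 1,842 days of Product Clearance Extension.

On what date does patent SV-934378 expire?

2007-11-15

Base term: filing date + 21 years → 9 June 2002.
Office Delay Adjustment: +143 days → 30 October 2002.
Product Clearance Extension: +1842 days → 15 November 2007.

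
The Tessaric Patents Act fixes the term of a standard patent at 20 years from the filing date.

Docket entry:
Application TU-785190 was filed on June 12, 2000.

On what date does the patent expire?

Filing date + 20 years → 12 June 2020.

June 12, 2020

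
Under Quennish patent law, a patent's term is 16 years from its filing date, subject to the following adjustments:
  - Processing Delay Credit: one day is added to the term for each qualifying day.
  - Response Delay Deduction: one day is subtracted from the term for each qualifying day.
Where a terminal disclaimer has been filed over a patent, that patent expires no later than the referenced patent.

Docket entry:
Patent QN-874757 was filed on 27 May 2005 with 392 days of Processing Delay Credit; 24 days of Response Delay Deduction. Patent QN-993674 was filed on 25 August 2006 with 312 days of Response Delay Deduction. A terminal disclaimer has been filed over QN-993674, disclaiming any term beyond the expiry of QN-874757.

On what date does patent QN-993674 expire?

October 17, 2021

Natural term of QN-993674:
  Base: filing + 16 years → 25 August 2022.
  Response Delay Deduction: −312 days → 17 October 2021.
Expiry of referenced patent QN-874757:
  Base: filing + 16 years → 27 May 2021.
  Processing Delay Credit: +392 days → 23 June 2022.
  Response Delay Deduction: −24 days → 30 May 2022.
Terminal disclaimer: QN-993674 expires on the earlier of 17 October 2021 and 30 May 2022.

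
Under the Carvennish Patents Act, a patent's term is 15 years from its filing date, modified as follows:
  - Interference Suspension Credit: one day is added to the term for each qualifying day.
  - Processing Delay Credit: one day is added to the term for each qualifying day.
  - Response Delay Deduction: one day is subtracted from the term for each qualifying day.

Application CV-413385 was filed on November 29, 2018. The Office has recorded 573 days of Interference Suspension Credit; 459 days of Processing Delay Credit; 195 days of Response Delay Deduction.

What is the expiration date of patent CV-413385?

Base term: filing date + 15 years → 29 November 2033.
Interference Suspension Credit: +573 days → 25 June 2035.
Processing Delay Credit: +459 days → 26 September 2036.
Response Delay Deduction: −195 days → 15 March 2036.

March 15, 2036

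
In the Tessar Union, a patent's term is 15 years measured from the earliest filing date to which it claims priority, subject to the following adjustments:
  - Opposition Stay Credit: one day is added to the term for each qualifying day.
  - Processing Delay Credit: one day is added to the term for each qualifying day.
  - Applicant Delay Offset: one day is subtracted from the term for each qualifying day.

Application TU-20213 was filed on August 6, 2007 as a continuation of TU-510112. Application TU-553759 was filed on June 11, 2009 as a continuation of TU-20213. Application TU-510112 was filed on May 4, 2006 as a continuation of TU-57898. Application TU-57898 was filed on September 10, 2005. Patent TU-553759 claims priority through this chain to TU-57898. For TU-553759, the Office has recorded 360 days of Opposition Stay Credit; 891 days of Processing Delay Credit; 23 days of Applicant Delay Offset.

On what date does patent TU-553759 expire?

January 21, 2024

Earliest priority filing: 10 September 2005.
Base term: 10 September 2005 + 15 years → 10 September 2020.
Opposition Stay Credit: +360 days → 5 September 2021.
Processing Delay Credit: +891 days → 13 February 2024.
Applicant Delay Offset: −23 days → 21 January 2024.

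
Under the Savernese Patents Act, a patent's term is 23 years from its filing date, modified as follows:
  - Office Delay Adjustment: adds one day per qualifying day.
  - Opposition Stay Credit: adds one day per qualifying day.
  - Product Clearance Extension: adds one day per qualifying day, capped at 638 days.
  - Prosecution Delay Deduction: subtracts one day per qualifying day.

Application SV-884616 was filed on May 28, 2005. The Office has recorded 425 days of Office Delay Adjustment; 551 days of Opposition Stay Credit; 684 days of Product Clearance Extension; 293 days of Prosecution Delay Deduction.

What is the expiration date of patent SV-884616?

Base term: filing date + 23 years → 28 May 2028.
Office Delay Adjustment: +425 days → 27 July 2029.
Opposition Stay Credit: +551 days → 29 January 2031.
Product Clearance Extension: 684 days claimed exceeds the 638-day cap, so +638 days → 28 October 2032.
Prosecution Delay Deduction: −293 days → 9 January 2032.

2032-01-09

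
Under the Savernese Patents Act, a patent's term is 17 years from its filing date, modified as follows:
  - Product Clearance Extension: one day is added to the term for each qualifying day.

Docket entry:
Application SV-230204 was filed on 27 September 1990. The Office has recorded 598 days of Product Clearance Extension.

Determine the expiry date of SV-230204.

Base term: filing date + 17 years → 27 September 2007.
Product Clearance Extension: +598 days → 17 May 2009.

May 17, 2009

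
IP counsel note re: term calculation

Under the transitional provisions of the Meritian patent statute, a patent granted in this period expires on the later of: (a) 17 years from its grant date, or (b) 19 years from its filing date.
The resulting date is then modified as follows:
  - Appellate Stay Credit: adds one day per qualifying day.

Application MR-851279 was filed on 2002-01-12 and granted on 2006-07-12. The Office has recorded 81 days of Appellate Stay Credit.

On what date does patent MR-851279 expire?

(a) grant + 17 years → 12 July 2023.
(b) filing + 19 years → 12 January 2021.
Later of the two: 12 July 2023.
Appellate Stay Credit: +81 days → 1 October 2023.

October 1, 2023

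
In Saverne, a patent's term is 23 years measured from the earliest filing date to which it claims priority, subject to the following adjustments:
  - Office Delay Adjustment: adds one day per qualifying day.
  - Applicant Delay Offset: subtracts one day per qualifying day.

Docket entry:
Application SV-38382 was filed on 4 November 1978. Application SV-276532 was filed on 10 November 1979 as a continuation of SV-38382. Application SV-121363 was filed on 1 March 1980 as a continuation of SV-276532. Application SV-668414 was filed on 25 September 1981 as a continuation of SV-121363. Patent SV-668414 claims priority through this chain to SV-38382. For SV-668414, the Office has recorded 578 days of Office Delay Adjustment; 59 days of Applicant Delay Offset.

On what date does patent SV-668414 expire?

April 7, 2003

Earliest priority filing: 4 November 1978.
Base term: 4 November 1978 + 23 years → 4 November 2001.
Office Delay Adjustment: +578 days → 5 June 2003.
Applicant Delay Offset: −59 days → 7 April 2003.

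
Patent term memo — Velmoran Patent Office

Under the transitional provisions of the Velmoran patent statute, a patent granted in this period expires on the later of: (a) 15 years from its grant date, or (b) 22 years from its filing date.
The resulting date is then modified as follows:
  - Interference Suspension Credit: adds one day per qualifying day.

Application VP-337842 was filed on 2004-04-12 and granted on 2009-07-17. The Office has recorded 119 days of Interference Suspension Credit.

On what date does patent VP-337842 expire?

August 9, 2026

(a) grant + 15 years → 17 July 2024.
(b) filing + 22 years → 12 April 2026.
Later of the two: 12 April 2026.
Interference Suspension Credit: +119 days → 9 August 2026.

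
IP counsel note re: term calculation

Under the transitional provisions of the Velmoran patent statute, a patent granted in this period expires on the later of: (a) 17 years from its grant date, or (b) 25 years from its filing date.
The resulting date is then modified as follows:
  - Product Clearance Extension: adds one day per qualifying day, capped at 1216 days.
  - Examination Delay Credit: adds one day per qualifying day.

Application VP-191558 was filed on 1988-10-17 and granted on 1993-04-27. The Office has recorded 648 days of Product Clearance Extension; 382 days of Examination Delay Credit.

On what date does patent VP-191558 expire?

(a) grant + 17 years → 27 April 2010.
(b) filing + 25 years → 17 October 2013.
Later of the two: 17 October 2013.
Product Clearance Extension: 648 days (within the 1216-day cap) → +648 days → 27 July 2015.
Examination Delay Credit: +382 days → 12 August 2016.

August 12, 2016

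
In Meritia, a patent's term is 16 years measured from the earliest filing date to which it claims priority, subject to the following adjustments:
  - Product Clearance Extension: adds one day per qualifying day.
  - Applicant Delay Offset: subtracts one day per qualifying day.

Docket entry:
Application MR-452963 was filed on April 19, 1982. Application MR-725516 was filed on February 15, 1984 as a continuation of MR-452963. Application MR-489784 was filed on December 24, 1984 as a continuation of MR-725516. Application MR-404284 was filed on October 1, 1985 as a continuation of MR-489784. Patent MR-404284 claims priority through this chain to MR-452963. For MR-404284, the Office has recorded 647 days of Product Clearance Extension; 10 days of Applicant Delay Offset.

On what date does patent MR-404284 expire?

Earliest priority filing: 19 April 1982.
Base term: 19 April 1982 + 16 years → 19 April 1998.
Product Clearance Extension: +647 days → 26 January 2000.
Applicant Delay Offset: −10 days → 16 January 2000.

2000-01-16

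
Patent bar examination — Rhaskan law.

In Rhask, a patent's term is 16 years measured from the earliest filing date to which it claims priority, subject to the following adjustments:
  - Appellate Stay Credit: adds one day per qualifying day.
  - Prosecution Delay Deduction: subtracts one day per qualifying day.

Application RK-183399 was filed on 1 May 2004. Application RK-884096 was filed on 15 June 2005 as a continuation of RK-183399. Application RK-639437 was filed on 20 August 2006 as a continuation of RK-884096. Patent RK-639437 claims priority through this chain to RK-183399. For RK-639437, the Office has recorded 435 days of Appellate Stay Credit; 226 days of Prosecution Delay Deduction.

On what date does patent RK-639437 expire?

Earliest priority filing: 1 May 2004.
Base term: 1 May 2004 + 16 years → 1 May 2020.
Appellate Stay Credit: +435 days → 10 July 2021.
Prosecution Delay Deduction: −226 days → 26 November 2020.

November 26, 2020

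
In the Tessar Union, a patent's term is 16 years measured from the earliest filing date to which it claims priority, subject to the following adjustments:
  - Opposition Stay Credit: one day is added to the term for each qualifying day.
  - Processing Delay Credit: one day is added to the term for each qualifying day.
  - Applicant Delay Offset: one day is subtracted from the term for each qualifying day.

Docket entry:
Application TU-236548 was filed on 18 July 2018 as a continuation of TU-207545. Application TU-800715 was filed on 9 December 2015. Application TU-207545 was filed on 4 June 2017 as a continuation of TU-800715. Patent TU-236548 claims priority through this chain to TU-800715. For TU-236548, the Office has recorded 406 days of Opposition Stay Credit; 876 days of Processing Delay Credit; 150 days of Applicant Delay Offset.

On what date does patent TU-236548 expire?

Earliest priority filing: 9 December 2015.
Base term: 9 December 2015 + 16 years → 9 December 2031.
Opposition Stay Credit: +406 days → 18 January 2033.
Processing Delay Credit: +876 days → 13 June 2035.
Applicant Delay Offset: −150 days → 14 January 2035.

January 14, 2035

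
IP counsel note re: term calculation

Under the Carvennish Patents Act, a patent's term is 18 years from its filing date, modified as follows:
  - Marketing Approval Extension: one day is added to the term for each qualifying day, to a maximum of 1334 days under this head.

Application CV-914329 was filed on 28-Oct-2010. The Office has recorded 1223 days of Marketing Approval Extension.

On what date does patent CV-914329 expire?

Base term: filing date + 18 years → 28 October 2028.
Marketing Approval Extension: 1223 days (within the 1334-day cap) → +1223 days → 4 March 2032.

March 4, 2032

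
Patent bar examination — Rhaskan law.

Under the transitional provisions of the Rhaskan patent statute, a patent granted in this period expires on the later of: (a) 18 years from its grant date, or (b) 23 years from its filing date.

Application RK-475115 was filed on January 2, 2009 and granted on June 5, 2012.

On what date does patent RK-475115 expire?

January 2, 2032

(a) grant + 18 years → 5 June 2030.
(b) filing + 23 years → 2 January 2032.
Later of the two: 2 January 2032.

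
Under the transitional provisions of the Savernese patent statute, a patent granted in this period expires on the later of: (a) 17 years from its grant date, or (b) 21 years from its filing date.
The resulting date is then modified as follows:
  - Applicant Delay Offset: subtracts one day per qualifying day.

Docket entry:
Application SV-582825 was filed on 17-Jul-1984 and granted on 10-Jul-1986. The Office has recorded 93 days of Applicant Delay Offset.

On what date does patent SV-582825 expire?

April 15, 2005

(a) grant + 17 years → 10 July 2003.
(b) filing + 21 years → 17 July 2005.
Later of the two: 17 July 2005.
Applicant Delay Offset: −93 days → 15 April 2005.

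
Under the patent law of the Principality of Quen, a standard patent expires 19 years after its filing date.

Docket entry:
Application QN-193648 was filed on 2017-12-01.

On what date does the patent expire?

Filing date + 19 years → 1 December 2036.

December 1, 2036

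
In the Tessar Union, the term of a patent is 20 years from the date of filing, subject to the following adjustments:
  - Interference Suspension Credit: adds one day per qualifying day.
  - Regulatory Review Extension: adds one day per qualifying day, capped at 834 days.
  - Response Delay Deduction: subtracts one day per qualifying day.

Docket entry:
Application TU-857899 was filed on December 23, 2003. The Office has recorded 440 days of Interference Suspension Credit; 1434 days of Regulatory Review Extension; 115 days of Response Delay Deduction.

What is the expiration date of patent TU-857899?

Base term: filing date + 20 years → 23 December 2023.
Interference Suspension Credit: +440 days → 7 March 2025.
Regulatory Review Extension: 1434 days claimed exceeds the 834-day cap, so +834 days → 19 June 2027.
Response Delay Deduction: −115 days → 24 February 2027.

2027-02-24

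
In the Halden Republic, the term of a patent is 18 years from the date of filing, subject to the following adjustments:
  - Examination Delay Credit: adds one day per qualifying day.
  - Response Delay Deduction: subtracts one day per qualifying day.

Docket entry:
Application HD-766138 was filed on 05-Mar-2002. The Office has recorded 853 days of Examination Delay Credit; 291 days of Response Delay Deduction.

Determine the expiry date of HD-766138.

September 18, 2021

Base term: filing date + 18 years → 5 March 2020.
Examination Delay Credit: +853 days → 6 July 2022.
Response Delay Deduction: −291 days → 18 September 2021.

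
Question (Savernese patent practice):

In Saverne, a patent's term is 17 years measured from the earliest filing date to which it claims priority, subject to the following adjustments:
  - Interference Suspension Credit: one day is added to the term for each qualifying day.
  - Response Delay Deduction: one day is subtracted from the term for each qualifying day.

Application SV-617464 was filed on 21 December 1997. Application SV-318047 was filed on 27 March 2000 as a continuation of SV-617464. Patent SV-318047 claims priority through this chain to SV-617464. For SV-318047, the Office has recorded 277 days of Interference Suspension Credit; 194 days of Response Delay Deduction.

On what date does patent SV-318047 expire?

March 14, 2015

Earliest priority filing: 21 December 1997.
Base term: 21 December 1997 + 17 years → 21 December 2014.
Interference Suspension Credit: +277 days → 24 September 2015.
Response Delay Deduction: −194 days → 14 March 2015.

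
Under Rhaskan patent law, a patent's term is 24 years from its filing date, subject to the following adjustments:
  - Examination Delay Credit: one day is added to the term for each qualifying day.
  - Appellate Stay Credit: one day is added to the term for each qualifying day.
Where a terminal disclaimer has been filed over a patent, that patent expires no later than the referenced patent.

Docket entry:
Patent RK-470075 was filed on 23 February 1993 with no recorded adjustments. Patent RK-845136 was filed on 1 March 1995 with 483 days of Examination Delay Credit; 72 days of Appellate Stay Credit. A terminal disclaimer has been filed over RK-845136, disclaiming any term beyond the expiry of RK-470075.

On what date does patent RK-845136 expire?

Natural term of RK-845136:
  Base: filing + 24 years → 1 March 2019.
  Examination Delay Credit: +483 days → 26 June 2020.
  Appellate Stay Credit: +72 days → 6 September 2020.
Expiry of referenced patent RK-470075:
  Base: filing + 24 years → 23 February 2017.
Terminal disclaimer: RK-845136 expires on the earlier of 6 September 2020 and 23 February 2017.

February 23, 2017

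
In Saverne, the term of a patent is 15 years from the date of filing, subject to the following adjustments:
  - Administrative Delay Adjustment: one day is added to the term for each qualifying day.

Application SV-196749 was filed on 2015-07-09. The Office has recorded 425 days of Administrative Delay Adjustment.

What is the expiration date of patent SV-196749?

Base term: filing date + 15 years → 9 July 2030.
Administrative Delay Adjustment: +425 days → 7 September 2031.

September 7, 2031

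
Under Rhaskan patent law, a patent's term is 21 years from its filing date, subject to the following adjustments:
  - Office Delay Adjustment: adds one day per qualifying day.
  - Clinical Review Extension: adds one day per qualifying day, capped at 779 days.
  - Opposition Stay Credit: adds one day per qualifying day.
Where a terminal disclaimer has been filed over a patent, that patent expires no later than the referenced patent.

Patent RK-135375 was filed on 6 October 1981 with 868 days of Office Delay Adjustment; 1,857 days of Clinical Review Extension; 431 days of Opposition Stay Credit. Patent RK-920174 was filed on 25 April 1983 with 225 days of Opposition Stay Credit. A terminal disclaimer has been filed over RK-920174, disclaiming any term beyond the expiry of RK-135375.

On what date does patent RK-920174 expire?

2004-12-06

Natural term of RK-920174:
  Base: filing + 21 years → 25 April 2004.
  Opposition Stay Credit: +225 days → 6 December 2004.
Expiry of referenced patent RK-135375:
  Base: filing + 21 years → 6 October 2002.
  Office Delay Adjustment: +868 days → 20 February 2005.
  Clinical Review Extension: 1857 days claimed exceeds the 779-day cap, so +779 days → 10 April 2007.
  Opposition Stay Credit: +431 days → 14 June 2008.
Terminal disclaimer: RK-920174 expires on the earlier of 6 December 2004 and 14 June 2008.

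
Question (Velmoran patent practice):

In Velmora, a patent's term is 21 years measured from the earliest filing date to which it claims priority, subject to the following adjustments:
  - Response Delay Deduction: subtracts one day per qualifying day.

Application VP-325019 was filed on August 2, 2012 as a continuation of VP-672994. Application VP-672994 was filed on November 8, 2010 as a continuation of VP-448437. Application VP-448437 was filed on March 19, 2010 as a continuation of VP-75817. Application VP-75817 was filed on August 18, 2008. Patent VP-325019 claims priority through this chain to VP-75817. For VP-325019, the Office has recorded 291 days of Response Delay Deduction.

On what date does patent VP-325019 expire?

2028-10-31

Earliest priority filing: 18 August 2008.
Base term: 18 August 2008 + 21 years → 18 August 2029.
Response Delay Deduction: −291 days → 31 October 2028.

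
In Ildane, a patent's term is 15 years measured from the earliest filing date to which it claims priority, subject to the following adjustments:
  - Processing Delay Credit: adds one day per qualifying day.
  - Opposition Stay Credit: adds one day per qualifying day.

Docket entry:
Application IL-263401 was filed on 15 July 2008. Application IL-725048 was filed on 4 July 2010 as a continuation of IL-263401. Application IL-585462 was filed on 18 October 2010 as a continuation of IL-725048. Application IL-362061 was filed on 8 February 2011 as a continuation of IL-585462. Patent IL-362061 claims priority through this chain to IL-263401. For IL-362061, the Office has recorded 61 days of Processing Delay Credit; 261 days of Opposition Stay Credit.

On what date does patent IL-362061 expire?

June 1, 2024

Earliest priority filing: 15 July 2008.
Base term: 15 July 2008 + 15 years → 15 July 2023.
Processing Delay Credit: +61 days → 14 September 2023.
Opposition Stay Credit: +261 days → 1 June 2024.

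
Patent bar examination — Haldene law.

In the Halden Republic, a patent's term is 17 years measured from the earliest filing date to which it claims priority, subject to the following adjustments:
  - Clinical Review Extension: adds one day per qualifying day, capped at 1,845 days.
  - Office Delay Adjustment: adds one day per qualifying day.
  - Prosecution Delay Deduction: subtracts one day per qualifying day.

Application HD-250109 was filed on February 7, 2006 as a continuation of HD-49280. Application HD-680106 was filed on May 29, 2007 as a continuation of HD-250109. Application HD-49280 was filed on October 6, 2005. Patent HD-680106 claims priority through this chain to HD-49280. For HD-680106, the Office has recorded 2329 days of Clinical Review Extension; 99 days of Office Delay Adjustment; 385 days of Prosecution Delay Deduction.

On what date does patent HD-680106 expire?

January 12, 2027

Earliest priority filing: 6 October 2005.
Base term: 6 October 2005 + 17 years → 6 October 2022.
Clinical Review Extension: 2329 days claimed exceeds the 1845-day cap, so +1845 days → 25 October 2027.
Office Delay Adjustment: +99 days → 1 February 2028.
Prosecution Delay Deduction: −385 days → 12 January 2027.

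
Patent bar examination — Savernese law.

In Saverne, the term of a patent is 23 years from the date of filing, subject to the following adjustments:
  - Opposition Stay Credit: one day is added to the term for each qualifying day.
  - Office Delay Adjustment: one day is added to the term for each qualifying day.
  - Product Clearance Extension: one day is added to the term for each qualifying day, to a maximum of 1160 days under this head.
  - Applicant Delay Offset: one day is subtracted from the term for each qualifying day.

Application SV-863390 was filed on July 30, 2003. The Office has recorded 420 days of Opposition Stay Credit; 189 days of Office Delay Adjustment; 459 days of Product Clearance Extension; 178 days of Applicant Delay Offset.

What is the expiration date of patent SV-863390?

Base term: filing date + 23 years → 30 July 2026.
Opposition Stay Credit: +420 days → 23 September 2027.
Office Delay Adjustment: +189 days → 30 March 2028.
Product Clearance Extension: 459 days (within the 1160-day cap) → +459 days → 2 July 2029.
Applicant Delay Offset: −178 days → 5 January 2029.

January 5, 2029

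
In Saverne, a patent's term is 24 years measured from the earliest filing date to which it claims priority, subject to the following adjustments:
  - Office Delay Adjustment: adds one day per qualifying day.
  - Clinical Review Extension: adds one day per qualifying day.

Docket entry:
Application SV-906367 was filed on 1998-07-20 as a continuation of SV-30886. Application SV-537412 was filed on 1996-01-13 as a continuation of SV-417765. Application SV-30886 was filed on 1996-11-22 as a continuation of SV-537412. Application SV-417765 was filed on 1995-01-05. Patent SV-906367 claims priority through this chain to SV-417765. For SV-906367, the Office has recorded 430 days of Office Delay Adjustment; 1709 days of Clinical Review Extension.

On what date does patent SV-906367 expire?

November 13, 2024

Earliest priority filing: 5 January 1995.
Base term: 5 January 1995 + 24 years → 5 January 2019.
Office Delay Adjustment: +430 days → 10 March 2020.
Clinical Review Extension: +1709 days → 13 November 2024.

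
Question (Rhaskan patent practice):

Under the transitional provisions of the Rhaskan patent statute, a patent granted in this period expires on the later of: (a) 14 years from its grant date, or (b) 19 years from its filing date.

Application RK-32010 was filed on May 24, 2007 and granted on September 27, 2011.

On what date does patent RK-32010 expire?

2026-05-24

(a) grant + 14 years → 27 September 2025.
(b) filing + 19 years → 24 May 2026.
Later of the two: 24 May 2026.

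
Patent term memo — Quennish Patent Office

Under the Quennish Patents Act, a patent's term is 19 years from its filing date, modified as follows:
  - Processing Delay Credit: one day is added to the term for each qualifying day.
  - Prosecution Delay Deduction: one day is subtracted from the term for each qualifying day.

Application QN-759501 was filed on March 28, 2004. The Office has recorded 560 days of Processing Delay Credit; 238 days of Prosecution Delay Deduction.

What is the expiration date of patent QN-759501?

2024-02-13

Base term: filing date + 19 years → 28 March 2023.
Processing Delay Credit: +560 days → 8 October 2024.
Prosecution Delay Deduction: −238 days → 13 February 2024.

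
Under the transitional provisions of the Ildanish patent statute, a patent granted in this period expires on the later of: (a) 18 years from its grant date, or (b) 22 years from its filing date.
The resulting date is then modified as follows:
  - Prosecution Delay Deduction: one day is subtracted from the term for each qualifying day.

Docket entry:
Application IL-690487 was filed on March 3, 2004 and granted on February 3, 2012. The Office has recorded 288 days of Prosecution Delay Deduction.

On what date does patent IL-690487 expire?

(a) grant + 18 years → 3 February 2030.
(b) filing + 22 years → 3 March 2026.
Later of the two: 3 February 2030.
Prosecution Delay Deduction: −288 days → 21 April 2029.

April 21, 2029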